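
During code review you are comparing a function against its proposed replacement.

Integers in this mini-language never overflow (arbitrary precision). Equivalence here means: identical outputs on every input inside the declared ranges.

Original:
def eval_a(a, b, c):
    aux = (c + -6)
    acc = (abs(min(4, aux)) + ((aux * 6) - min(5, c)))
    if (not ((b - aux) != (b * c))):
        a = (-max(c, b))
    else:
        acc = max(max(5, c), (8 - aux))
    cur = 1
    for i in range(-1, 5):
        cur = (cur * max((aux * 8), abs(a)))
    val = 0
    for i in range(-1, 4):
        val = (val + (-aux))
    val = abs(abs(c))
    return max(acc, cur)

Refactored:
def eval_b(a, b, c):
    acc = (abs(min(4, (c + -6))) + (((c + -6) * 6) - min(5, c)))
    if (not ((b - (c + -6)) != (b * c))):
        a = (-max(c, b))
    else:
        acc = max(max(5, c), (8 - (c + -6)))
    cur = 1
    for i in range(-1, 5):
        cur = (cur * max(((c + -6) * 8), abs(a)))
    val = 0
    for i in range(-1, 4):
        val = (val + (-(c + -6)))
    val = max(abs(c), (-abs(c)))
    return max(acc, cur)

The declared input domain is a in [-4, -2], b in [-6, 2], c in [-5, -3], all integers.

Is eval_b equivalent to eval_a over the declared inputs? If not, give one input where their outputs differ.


Differences: statement counts differ; and constant usage differs; and arithmetic usage differs; and min/max/abs usage differs; and local variable names differ — yet all 81 inputs agree.
verdict: equivalent


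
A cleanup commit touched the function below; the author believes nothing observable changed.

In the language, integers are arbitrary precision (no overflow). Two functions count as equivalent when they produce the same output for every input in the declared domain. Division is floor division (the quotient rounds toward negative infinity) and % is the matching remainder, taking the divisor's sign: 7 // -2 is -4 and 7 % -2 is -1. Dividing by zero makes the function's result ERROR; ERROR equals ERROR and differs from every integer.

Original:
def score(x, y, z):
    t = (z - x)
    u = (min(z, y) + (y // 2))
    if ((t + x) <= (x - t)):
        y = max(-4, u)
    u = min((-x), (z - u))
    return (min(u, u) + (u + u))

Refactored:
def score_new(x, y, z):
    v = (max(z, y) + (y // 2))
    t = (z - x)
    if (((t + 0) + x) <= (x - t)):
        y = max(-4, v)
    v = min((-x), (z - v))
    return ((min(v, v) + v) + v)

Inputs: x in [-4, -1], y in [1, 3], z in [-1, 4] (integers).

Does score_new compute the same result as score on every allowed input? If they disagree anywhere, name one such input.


There is a counterexample at x=-4, y=1, z=-1: 0 on one side, -6 on the other.
score: t = 3; u = -1; ((t + x) <= (x - t)) -> false; u = 0; return 0
score_new: v = 1; t = 3; (((t + 0) + x) <= (x - t)) -> false; v = -2; return -6
verdict: not equivalent; witness: x=-4, y=1, z=-1


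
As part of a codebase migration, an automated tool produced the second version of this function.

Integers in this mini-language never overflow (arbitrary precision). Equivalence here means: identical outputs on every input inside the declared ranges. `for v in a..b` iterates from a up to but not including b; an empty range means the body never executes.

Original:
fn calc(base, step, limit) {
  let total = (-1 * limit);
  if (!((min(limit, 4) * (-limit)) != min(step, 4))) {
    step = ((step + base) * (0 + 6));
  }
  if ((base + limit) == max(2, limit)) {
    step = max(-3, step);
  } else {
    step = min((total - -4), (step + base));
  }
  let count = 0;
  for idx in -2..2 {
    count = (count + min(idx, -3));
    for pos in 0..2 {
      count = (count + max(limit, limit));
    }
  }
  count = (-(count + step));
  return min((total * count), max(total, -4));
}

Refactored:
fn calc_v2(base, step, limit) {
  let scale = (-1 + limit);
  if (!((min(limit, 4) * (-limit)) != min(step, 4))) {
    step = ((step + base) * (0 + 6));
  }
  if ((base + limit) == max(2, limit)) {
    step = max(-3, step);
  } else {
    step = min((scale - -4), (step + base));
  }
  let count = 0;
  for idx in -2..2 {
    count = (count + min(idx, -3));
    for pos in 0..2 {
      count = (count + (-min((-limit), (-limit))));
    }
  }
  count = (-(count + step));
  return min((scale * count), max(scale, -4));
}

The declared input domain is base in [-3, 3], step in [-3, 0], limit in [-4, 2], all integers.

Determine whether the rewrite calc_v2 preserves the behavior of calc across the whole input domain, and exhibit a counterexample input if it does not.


Not equivalent: base=-3, step=-3, limit=-4 separates them (4 vs -250).
calc: total=4, then (!((min(limit, 4) * (-limit)) != min(step, 4))) is false, then ((base + limit) == max(2, limit)) is false, then step=-6, then count=0, then (idx=-2), then count=-3, then (pos=0), then count=-7, then (pos=1), then count=-11, then (idx=-1), then count=-14, then (pos=0), then count=-18, then (pos=1), then count=-22, then (idx=0), then count=-25, then (pos=0), then count=-29, then (pos=1), then count=-33, then (idx=1), then count=-36, then (pos=0), then count=-40, then (pos=1), then count=-44, then count=50, then returns 4
calc_v2: scale=-5, then (!((min(limit, 4) * (-limit)) != min(step, 4))) is false, then ((base + limit) == max(2, limit)) is false, then step=-6, then count=0, then (idx=-2), then count=-3, then (pos=0), then count=-7, then (pos=1), then count=-11, then (idx=-1), then count=-14, then (pos=0), then count=-18, then (pos=1), then count=-22, then (idx=0), then count=-25, then (pos=0), then count=-29, then (pos=1), then count=-33, then (idx=1), then count=-36, then (pos=0), then count=-40, then (pos=1), then count=-44, then count=50, then returns -250
verdict: not equivalent; witness: base=-3, step=-3, limit=-4


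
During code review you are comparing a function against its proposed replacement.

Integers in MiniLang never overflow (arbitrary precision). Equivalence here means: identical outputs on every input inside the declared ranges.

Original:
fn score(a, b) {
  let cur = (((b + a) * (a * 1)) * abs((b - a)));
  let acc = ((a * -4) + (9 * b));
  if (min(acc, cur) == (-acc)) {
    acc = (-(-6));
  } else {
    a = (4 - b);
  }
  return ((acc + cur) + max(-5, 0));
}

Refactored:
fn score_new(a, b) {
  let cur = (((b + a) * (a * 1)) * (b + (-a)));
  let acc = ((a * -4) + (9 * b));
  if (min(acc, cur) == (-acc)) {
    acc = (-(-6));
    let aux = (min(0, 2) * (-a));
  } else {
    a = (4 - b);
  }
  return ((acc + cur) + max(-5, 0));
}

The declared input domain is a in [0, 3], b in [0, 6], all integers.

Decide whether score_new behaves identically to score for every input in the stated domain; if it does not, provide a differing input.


On input a=1, b=0, score returns -3 while score_new returns -5.
verdict: not equivalent; witness: a=1, b=0


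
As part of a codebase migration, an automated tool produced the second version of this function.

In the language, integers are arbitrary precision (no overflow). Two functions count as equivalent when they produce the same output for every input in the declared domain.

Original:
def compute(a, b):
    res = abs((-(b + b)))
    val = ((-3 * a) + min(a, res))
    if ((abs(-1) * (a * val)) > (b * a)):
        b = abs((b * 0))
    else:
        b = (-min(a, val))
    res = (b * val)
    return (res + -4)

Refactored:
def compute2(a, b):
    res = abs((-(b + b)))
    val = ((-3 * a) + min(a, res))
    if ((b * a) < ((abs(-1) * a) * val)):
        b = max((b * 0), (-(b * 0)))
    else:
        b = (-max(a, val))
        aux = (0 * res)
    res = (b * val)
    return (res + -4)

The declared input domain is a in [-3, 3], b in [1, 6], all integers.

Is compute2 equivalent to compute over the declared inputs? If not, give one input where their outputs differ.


Take a=-3, b=1.
compute: res becomes 2; next val becomes 6; next ((abs(-1) * (a * val)) > (b * a)) evaluates to false; next b becomes 3; next res becomes 18; next final value 14
compute2: res becomes 2; next val becomes 6; next ((b * a) < ((abs(-1) * a) * val)) evaluates to false; next b becomes -6; next aux becomes 0; next res becomes -36; next final value -40
14 != -40, so the rewrite changes behavior.
verdict: not equivalent; witness: a=-3, b=1


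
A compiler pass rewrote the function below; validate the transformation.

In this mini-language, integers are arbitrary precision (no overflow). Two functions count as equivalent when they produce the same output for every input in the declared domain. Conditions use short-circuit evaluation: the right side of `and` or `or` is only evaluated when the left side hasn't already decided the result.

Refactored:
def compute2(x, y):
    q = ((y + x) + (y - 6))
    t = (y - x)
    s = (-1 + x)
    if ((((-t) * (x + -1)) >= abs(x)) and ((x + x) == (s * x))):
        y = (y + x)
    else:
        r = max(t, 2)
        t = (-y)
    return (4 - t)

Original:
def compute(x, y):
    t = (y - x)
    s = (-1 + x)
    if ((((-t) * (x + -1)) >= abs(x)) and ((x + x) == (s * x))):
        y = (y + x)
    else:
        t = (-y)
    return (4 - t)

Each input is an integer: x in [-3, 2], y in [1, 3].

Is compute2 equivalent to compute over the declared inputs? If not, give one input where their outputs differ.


The two are interchangeable: local variable names differ, and constant usage differs, and arithmetic usage differs, and statement counts differ, and min/max/abs usage differs, and every declared input agrees.
Tracing x=-3, y=3: compute: t becomes 6; next s becomes -4; next ((((-t) * (x + -1)) >= abs(x)) and ((x + x) == (s * x))) evaluates to false; next t becomes -3; next final value 7 | compute2: q becomes -3; next t becomes 6; next s becomes -4; next ((((-t) * (x + -1)) >= abs(x)) and ((x + x) == (s * x))) evaluates to false; next r becomes 6; next t becomes -3; next final value 7 — matching result 7.
Across all 18 domain points the two functions coincide.
verdict: equivalent


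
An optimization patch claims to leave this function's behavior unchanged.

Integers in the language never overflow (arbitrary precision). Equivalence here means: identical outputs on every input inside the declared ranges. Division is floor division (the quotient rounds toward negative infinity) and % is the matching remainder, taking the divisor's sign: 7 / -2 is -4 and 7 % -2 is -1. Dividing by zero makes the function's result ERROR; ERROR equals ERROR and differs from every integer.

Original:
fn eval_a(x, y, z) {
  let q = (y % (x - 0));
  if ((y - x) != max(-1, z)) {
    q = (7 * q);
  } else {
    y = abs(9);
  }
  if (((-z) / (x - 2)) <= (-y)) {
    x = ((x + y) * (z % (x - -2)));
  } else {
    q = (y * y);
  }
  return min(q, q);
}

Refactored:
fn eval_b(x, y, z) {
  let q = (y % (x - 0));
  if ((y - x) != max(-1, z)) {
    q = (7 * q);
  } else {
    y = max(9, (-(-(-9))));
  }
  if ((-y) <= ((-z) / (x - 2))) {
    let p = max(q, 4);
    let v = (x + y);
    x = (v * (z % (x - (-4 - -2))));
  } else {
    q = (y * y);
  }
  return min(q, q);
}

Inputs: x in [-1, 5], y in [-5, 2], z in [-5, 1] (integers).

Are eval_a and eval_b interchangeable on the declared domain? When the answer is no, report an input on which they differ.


Not equivalent: x=-1, y=-5, z=-5 separates them (0 vs 25).
eval_a: q := 0 | ((y - x) != max(-1, z)): true | q := 0 | (((-z) / (x - 2)) <= (-y)): true | x := 0 | result 0
eval_b: q := 0 | ((y - x) != max(-1, z)): true | q := 0 | ((-y) <= ((-z) / (x - 2))): false | q := 25 | result 25
verdict: not equivalent; witness: x=-1, y=-5, z=-5


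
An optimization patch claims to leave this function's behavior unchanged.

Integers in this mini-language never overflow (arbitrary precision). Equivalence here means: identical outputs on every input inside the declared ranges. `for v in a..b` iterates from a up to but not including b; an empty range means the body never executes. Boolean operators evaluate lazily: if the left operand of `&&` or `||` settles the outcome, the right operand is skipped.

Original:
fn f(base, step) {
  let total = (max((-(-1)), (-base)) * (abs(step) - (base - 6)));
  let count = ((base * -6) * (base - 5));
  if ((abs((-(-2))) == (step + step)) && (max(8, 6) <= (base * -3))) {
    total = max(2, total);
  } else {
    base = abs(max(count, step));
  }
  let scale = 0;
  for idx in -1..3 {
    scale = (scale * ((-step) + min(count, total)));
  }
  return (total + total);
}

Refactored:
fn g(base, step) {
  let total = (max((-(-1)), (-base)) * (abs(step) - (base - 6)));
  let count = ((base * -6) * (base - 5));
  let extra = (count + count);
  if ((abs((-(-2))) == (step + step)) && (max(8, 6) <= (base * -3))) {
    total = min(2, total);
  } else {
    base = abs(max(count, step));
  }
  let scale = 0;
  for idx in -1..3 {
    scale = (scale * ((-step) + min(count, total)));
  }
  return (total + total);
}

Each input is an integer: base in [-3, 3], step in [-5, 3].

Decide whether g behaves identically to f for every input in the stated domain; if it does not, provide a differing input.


Try base=-3, step=1.
f: total := 30 | count := -144 | ((abs((-(-2))) == (step + step)) && (max(8, 6) <= (base * -3))): true | total := 30 | scale := 0 | iter idx=-1: | scale := 0 | iter idx=0: | scale := 0 | iter idx=1: | scale := 0 | iter idx=2: | scale := 0 | result 60
g: total := 30 | count := -144 | extra := -288 | ((abs((-(-2))) == (step + step)) && (max(8, 6) <= (base * -3))): true | total := 2 | scale := 0 | iter idx=-1: | scale := 0 | iter idx=0: | scale := 0 | iter idx=1: | scale := 0 | iter idx=2: | scale := 0 | result 4
60 and 4 differ, so these are not the same function on this domain.
verdict: not equivalent; witness: base=-3, step=1


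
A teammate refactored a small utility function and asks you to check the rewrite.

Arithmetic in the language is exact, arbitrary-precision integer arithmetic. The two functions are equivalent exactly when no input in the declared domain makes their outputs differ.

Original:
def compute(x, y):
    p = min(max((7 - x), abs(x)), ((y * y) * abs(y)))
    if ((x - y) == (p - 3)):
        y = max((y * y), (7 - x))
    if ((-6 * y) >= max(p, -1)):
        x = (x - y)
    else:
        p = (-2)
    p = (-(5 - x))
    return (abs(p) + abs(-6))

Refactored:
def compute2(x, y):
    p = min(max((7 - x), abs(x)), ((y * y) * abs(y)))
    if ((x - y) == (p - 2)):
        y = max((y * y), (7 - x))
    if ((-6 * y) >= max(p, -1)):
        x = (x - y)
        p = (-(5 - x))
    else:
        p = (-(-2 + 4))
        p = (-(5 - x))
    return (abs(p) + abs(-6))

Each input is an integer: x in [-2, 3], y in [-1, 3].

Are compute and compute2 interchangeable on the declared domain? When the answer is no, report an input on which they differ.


There is a counterexample at x=-2, y=-1: 12 on one side, 13 on the other.
compute: p := 1 | ((x - y) == (p - 3)): false | ((-6 * y) >= max(p, -1)): true | x := -1 | p := -6 | result 12
compute2: p := 1 | ((x - y) == (p - 2)): true | y := 9 | ((-6 * y) >= max(p, -1)): false | p := -2 | p := -7 | result 13
verdict: not equivalent; witness: x=-2, y=-1


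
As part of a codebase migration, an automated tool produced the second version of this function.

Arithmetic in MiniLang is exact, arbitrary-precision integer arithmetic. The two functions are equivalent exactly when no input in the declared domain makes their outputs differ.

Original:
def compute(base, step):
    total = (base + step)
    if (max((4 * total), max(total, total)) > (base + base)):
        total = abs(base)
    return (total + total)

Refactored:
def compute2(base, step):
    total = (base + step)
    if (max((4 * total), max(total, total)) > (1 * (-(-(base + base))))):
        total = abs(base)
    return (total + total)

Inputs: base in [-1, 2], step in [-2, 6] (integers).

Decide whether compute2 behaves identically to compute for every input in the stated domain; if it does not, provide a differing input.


Although constant usage differs; also arithmetic usage differs, 36/36 inputs agree.
verdict: equivalent


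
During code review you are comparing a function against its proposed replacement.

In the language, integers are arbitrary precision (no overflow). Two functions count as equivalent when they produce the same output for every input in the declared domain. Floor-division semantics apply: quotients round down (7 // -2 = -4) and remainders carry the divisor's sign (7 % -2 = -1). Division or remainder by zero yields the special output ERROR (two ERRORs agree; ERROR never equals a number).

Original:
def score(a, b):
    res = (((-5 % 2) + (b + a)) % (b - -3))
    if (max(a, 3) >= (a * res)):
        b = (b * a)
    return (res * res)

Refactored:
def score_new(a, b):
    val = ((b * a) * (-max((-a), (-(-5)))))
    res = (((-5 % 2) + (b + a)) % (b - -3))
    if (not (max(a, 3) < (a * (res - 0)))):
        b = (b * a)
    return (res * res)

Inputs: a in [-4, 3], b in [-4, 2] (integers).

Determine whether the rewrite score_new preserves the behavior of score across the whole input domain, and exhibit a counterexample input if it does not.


The two are interchangeable: boolean connective usage differs; min/max/abs usage differs; comparison usage differs; statement counts differ; arithmetic usage differs; local variable names differ; constant usage differs, and every declared input agrees.
Tracing a=-3, b=2: score: res becomes 0; next (max(a, 3) >= (a * res)) evaluates to true; next b becomes -6; next final value 0 | score_new: val becomes 30; next res becomes 0; next (not (max(a, 3) < (a * (res - 0)))) evaluates to true; next b becomes -6; next final value 0 — matching result 0.
Sweeping the whole domain (56 inputs) finds no disagreement.
verdict: equivalent


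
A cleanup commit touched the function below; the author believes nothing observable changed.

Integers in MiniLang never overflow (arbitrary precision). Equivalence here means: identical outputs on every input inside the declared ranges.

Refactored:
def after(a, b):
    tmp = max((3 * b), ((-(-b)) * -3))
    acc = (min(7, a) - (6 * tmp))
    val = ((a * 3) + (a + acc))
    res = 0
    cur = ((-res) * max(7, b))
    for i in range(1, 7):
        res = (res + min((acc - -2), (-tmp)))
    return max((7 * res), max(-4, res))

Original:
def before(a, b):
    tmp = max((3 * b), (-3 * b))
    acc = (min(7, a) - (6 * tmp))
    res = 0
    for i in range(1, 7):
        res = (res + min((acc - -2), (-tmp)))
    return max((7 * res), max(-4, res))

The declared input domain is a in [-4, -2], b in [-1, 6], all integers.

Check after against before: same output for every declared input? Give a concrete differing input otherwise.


The two versions differ — the changes include arithmetic usage differs, statement counts differ, constant usage differs, min/max/abs usage differs, local variable names differ.
As a probe, take a=-2, b=3: before runs tmp = 9; acc = -56; res = 0; [i=1]; res = -54; [i=2]; res = -108; [i=3]; res = -162; [i=4]; res = -216; [i=5]; res = -270; [i=6]; res = -324; return -4; after runs tmp = 9; acc = -56; val = -64; res = 0; cur = 0; [i=1]; res = -54; [i=2]; res = -108; [i=3]; res = -162; [i=4]; res = -216; [i=5]; res = -270; [i=6]; res = -324; return -4; both end at -4.
Every one of the 24 inputs gives matching results.
verdict: equivalent


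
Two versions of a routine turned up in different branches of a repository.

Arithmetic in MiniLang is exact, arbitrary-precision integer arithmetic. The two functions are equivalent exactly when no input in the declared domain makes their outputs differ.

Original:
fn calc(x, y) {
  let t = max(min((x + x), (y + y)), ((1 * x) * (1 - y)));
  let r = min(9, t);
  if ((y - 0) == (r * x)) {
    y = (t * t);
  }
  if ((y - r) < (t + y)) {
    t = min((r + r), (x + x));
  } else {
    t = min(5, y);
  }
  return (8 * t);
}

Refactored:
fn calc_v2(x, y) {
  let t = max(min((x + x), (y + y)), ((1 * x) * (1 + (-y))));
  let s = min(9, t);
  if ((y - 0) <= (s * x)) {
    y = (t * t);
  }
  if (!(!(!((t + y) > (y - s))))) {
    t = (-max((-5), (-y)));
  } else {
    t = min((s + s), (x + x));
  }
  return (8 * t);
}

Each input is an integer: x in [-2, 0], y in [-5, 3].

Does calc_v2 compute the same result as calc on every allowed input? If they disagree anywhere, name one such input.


Try x=-2, y=-5.
calc: t=-10, then r=-10, then ((y - 0) == (r * x)) is false, then ((y - r) < (t + y)) is false, then t=-5, then returns -40
calc_v2: t=-10, then s=-10, then ((y - 0) <= (s * x)) is true, then y=100, then (!(!(!((t + y) > (y - s))))) is true, then t=5, then returns 40
-40 and 40 differ, so these are not the same function on this domain.
verdict: not equivalent; witness: x=-2, y=-5


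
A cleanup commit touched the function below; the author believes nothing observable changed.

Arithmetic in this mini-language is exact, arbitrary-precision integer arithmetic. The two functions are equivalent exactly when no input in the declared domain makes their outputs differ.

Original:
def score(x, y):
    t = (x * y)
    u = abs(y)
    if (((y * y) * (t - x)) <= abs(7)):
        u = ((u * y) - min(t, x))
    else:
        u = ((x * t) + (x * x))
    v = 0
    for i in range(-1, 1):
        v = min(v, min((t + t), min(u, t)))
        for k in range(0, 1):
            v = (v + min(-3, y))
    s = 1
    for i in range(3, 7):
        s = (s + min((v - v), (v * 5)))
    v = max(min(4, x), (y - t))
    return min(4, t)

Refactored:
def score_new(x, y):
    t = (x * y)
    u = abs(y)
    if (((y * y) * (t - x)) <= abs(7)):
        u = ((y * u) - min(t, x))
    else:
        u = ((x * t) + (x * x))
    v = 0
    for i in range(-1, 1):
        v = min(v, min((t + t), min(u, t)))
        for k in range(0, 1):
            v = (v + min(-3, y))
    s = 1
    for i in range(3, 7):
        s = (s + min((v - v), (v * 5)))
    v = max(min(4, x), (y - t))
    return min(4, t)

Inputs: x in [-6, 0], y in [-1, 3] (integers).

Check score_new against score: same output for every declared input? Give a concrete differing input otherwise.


Reading the diff, among the changes: same computation, different form.
As a probe, take x=0, y=3: score runs t=0, then u=3, then (((y * y) * (t - x)) <= abs(7)) is true, then u=9, then v=0, then (i=-1), then v=0, then (k=0), then v=-3, then (i=0), then v=-3, then (k=0), then v=-6, then s=1, then (i=3), then s=-29, then (i=4), then s=-59, then (i=5), then s=-89, then (i=6), then s=-119, then v=3, then returns 0; score_new runs t=0, then u=3, then (((y * y) * (t - x)) <= abs(7)) is true, then u=9, then v=0, then (i=-1), then v=0, then (k=0), then v=-3, then (i=0), then v=-3, then (k=0), then v=-6, then s=1, then (i=3), then s=-29, then (i=4), then s=-59, then (i=5), then s=-89, then (i=6), then s=-119, then v=3, then returns 0; both end at 0.
Every one of the 35 inputs gives matching results.
verdict: equivalent


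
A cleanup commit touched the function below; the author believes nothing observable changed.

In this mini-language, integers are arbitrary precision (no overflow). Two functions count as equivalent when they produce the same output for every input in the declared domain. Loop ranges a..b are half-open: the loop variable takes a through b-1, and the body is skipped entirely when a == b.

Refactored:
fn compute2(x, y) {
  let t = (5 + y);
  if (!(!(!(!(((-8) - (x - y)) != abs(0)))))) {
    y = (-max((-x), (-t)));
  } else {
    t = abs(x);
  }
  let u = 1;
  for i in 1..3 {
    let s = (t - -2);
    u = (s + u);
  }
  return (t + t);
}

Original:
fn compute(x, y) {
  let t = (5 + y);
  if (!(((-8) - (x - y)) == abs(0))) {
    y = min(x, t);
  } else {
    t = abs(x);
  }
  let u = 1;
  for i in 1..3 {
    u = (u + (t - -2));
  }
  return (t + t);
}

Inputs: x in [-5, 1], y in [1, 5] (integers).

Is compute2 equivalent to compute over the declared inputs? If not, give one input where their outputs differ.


The two are interchangeable: boolean connective usage differs, and min/max/abs usage differs, and statement counts differ, and comparison usage differs, and local variable names differ, and every declared input agrees.
Spot check at x=-4, y=2 — compute: t := 7 | (!(((-8) - (x - y)) == abs(0))): true | y := -4 | u := 1 | iter i=1: | u := 10 | iter i=2: | u := 19 | result 14. compute2: t := 7 | (!(!(!(!(((-8) - (x - y)) != abs(0)))))): true | y := -4 | u := 1 | iter i=1: | s := 9 | u := 10 | iter i=2: | s := 9 | u := 19 | result 14. Both give 14.
Every one of the 35 inputs gives matching results.
verdict: equivalent


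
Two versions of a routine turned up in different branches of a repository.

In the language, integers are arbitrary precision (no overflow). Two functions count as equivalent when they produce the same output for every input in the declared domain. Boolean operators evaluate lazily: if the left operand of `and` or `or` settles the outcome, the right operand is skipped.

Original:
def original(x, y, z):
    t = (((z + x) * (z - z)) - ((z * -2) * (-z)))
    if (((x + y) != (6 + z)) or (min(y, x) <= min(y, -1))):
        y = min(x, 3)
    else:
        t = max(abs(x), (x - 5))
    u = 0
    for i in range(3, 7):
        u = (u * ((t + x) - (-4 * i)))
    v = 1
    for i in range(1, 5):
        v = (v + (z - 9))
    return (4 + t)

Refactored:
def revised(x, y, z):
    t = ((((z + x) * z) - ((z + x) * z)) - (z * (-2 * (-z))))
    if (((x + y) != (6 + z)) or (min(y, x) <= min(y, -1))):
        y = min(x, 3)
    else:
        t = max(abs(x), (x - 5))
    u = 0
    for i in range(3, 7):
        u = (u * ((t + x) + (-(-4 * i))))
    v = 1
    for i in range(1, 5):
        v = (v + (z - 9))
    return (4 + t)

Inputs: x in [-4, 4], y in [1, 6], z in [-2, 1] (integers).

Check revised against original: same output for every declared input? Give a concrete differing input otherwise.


Reading the diff, among the changes: arithmetic usage differs.
As a probe, take x=-1, y=5, z=-1: original runs t=-2, then (((x + y) != (6 + z)) or (min(y, x) <= min(y, -1))) is true, then y=-1, then u=0, then (i=3), then u=0, then (i=4), then u=0, then (i=5), then u=0, then (i=6), then u=0, then v=1, then (i=1), then v=-9, then (i=2), then v=-19, then (i=3), then v=-29, then (i=4), then v=-39, then returns 2; revised runs t=-2, then (((x + y) != (6 + z)) or (min(y, x) <= min(y, -1))) is true, then y=-1, then u=0, then (i=3), then u=0, then (i=4), then u=0, then (i=5), then u=0, then (i=6), then u=0, then v=1, then (i=1), then v=-9, then (i=2), then v=-19, then (i=3), then v=-29, then (i=4), then v=-39, then returns 2; both end at 2.
Every one of the 216 inputs gives matching results.
verdict: equivalent


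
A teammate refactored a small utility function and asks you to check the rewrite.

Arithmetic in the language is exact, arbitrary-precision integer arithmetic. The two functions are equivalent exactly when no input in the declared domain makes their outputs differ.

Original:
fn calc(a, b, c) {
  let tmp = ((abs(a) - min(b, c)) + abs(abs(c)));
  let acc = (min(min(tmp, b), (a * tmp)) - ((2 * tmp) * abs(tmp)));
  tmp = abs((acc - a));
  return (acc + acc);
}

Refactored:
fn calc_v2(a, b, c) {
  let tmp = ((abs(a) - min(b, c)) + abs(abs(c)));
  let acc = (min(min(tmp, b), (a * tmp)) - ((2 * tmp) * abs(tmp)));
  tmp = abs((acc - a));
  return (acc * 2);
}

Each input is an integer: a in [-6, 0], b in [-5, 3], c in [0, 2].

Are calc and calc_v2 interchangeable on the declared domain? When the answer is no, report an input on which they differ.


This is a faithful refactor — arithmetic usage differs, and constant usage differs, but the computed results match everywhere.
Spot check at a=-3, b=0, c=1 — calc: tmp becomes 4; next acc becomes -44; next tmp becomes 41; next final value -88. calc_v2: tmp becomes 4; next acc becomes -44; next tmp becomes 41; next final value -88. Both give -88.
Checked all 189 inputs in the declared domain: the outputs agree on every one.
verdict: equivalent


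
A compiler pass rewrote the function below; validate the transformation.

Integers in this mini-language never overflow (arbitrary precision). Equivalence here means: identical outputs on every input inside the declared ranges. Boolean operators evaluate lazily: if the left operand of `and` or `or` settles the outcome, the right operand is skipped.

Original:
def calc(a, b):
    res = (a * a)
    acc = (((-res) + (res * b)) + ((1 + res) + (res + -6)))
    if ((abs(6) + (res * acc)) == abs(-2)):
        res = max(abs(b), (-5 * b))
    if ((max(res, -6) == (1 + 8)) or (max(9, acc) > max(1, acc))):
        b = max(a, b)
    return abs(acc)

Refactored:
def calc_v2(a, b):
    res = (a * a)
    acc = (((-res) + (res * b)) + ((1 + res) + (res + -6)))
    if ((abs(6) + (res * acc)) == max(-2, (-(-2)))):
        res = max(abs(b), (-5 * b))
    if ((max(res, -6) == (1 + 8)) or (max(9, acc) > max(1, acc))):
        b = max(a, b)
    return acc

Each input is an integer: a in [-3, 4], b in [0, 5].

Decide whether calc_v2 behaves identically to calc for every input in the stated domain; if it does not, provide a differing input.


Take a=-2, b=0.
calc: res=4, then acc=-1, then ((abs(6) + (res * acc)) == abs(-2)) is true, then res=0, then ((max(res, -6) == (1 + 8)) or (max(9, acc) > max(1, acc))) is true, then b=0, then returns 1
calc_v2: res=4, then acc=-1, then ((abs(6) + (res * acc)) == max(-2, (-(-2)))) is true, then res=0, then ((max(res, -6) == (1 + 8)) or (max(9, acc) > max(1, acc))) is true, then b=0, then returns -1
1 vs -1 — the two versions disagree here.
verdict: not equivalent; witness: a=-2, b=0


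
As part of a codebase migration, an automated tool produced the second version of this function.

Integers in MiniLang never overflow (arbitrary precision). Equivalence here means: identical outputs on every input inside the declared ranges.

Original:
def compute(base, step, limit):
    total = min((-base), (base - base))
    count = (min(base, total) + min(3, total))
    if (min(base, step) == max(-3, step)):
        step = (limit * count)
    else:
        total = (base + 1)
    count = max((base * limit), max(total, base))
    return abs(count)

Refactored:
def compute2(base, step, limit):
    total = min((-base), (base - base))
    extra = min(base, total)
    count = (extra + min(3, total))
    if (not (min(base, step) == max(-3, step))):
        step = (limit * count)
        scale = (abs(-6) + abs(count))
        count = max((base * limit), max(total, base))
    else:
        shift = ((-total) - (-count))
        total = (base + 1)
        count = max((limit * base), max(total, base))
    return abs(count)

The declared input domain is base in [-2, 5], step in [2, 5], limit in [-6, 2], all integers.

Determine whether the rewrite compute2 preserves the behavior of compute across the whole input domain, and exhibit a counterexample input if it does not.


base=-2, step=2, limit=1 yields 1 from compute but 0 from compute2.
verdict: not equivalent; witness: base=-2, step=2, limit=1


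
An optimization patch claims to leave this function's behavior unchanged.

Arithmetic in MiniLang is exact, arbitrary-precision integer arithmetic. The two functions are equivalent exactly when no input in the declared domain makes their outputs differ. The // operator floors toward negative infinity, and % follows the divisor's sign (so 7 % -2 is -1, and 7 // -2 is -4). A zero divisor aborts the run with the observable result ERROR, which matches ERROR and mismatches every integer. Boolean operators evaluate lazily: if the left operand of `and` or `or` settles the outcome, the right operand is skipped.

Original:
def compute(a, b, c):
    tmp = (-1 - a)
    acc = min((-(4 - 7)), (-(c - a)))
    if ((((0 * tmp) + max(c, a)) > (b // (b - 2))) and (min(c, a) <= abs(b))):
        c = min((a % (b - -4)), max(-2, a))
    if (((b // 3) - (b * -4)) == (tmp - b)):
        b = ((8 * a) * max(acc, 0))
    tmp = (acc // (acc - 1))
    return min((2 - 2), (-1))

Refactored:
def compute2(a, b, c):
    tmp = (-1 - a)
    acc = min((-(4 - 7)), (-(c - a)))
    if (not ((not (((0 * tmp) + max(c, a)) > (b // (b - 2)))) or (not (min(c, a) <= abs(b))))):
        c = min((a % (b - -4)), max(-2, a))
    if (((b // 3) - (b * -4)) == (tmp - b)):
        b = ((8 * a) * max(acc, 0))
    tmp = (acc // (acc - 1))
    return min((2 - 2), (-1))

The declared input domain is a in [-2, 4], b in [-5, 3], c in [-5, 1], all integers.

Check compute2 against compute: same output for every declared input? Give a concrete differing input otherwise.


Changes here: boolean connective usage differs; the full 441-point sweep finds no disagreement.
verdict: equivalent


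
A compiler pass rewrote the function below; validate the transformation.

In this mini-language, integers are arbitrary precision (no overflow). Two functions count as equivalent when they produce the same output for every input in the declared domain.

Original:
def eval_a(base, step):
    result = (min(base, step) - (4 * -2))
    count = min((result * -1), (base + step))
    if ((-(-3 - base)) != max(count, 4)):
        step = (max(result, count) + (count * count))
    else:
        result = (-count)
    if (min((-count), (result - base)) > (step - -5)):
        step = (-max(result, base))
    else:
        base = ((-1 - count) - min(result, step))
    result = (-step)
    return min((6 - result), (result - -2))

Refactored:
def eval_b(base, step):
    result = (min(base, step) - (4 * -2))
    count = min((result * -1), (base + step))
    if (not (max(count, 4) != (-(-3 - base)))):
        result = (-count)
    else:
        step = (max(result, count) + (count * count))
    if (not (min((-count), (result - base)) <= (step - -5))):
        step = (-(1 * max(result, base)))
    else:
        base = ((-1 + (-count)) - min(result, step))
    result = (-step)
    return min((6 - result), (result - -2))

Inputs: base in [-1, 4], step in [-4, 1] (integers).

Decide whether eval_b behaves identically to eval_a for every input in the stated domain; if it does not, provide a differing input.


The two are interchangeable: constant usage differs, plus comparison usage differs, plus arithmetic usage differs, plus boolean connective usage differs, and every declared input agrees.
One worked example (base=2, step=-1) — eval_a: result becomes 7; next count becomes -7; next ((-(-3 - base)) != max(count, 4)) evaluates to true; next step becomes 56; next (min((-count), (result - base)) > (step - -5)) evaluates to false; next base becomes -1; next result becomes -56; next final value -54; eval_b: result becomes 7; next count becomes -7; next (not (max(count, 4) != (-(-3 - base)))) evaluates to false; next step becomes 56; next (not (min((-count), (result - base)) <= (step - -5))) evaluates to false; next base becomes -1; next result becomes -56; next final value -54; agreement on -54.
An exhaustive pass over the 36 declared inputs shows identical outputs.
verdict: equivalent


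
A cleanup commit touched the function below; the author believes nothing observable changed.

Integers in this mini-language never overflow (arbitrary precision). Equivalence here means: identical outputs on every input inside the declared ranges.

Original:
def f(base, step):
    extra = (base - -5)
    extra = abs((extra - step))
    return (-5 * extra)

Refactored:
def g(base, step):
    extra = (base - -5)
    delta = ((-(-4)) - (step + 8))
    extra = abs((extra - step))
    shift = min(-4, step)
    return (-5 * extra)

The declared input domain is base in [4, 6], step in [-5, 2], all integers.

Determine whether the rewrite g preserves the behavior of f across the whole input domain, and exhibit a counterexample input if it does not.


Side by side, the visible changes include: arithmetic usage differs; statement counts differ; local variable names differ; constant usage differs; min/max/abs usage differs.
Tracing base=4, step=-4: f: extra=9, then extra=13, then returns -65 | g: extra=9, then delta=0, then extra=13, then shift=-4, then returns -65 — matching result -65.
An exhaustive pass over the 24 declared inputs shows identical outputs.
verdict: equivalent


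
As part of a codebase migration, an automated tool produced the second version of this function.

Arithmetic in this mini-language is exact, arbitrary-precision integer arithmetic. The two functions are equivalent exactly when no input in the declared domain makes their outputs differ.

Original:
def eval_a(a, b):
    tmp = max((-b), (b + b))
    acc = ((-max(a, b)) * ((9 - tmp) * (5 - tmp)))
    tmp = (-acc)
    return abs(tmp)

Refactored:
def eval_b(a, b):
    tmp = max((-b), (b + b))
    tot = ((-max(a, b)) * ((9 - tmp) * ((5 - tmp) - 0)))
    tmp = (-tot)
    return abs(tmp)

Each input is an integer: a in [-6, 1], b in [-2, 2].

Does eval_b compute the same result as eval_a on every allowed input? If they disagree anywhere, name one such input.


Side by side, the visible changes include: arithmetic usage differs; also constant usage differs; also local variable names differ.
Tracing a=-1, b=-2: eval_a: tmp := 2 | acc := 21 | tmp := -21 | result 21 | eval_b: tmp := 2 | tot := 21 | tmp := -21 | result 21 — matching result 21.
An exhaustive pass over the 40 declared inputs shows identical outputs.
verdict: equivalent


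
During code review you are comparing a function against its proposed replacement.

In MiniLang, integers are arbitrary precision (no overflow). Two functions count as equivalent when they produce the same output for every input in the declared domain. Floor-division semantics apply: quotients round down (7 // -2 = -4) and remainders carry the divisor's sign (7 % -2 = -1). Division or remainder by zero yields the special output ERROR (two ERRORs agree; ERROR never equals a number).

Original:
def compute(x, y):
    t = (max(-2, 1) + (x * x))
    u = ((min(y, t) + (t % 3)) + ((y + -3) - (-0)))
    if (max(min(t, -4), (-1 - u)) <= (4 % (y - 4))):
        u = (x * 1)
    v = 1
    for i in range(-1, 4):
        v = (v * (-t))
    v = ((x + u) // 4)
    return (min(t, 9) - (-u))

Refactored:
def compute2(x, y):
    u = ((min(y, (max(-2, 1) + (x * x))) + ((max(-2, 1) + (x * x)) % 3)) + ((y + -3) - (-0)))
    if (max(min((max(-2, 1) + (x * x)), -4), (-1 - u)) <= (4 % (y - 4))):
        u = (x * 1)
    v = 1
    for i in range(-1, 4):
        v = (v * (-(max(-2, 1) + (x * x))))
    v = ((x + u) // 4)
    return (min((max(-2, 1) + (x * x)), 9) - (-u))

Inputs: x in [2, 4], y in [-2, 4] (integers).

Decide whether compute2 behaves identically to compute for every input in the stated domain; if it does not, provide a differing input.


Comparing the listings, the differences include: constant usage differs, arithmetic usage differs, min/max/abs usage differs, local variable names differ, statement counts differ.
As a probe, take x=3, y=-1: compute runs t := 10 | u := -4 | (max(min(t, -4), (-1 - u)) <= (4 % (y - 4))): false | v := 1 | iter i=-1: | v := -10 | iter i=0: | v := 100 | iter i=1: | v := -1000 | iter i=2: | v := 10000 | iter i=3: | v := -100000 | v := -1 | result 5; compute2 runs u := -4 | (max(min((max(-2, 1) + (x * x)), -4), (-1 - u)) <= (4 % (y - 4))): false | v := 1 | iter i=-1: | v := -10 | iter i=0: | v := 100 | iter i=1: | v := -1000 | iter i=2: | v := 10000 | iter i=3: | v := -100000 | v := -1 | result 5; both end at 5.
Across all 21 domain points the two functions coincide.
verdict: equivalent


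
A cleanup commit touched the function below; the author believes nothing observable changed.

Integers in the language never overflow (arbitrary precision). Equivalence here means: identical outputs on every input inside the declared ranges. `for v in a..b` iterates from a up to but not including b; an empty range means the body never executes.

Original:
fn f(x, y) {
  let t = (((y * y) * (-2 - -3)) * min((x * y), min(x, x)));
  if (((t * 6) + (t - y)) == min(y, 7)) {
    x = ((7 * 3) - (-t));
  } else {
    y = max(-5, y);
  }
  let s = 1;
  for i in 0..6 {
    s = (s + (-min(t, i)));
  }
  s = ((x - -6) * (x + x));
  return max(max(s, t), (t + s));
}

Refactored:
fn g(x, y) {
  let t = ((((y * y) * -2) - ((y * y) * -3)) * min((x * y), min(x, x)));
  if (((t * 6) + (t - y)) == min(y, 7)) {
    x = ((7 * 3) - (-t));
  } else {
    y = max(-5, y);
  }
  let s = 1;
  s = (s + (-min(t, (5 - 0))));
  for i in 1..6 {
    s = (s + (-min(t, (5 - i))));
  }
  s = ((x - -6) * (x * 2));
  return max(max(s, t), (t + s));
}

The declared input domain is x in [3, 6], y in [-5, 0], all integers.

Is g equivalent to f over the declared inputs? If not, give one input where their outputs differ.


Comparing the listings, the differences include: arithmetic usage differs; loop structure differs; constant usage differs; min/max/abs usage differs; statement counts differ.
Tracing x=5, y=-3: f: t becomes -135; next (((t * 6) + (t - y)) == min(y, 7)) evaluates to false; next y becomes -3; next s becomes 1; next at i=0:; next s becomes 136; next at i=1:; next s becomes 271; next at i=2:; next s becomes 406; next at i=3:; next s becomes 541; next at i=4:; next s becomes 676; next at i=5:; next s becomes 811; next s becomes 110; next final value 110 | g: t becomes -135; next (((t * 6) + (t - y)) == min(y, 7)) evaluates to false; next y becomes -3; next s becomes 1; next s becomes 136; next at i=1:; next s becomes 271; next at i=2:; next s becomes 406; next at i=3:; next s becomes 541; next at i=4:; next s becomes 676; next at i=5:; next s becomes 811; next s becomes 110; next final value 110 — matching result 110.
Sweeping the whole domain (24 inputs) finds no disagreement.
verdict: equivalent
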